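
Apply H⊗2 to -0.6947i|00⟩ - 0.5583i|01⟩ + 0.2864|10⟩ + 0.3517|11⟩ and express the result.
(0.3191 - 0.6265i)|00⟩ + (-0.03265 - 0.0682i)|01⟩ + (-0.3191 - 0.6265i)|10⟩ + (0.03265 - 0.0682i)|11⟩

H⊗2 gives amp(|y⟩) = (1/2) Σ_x (−1)^(x·y) amp(|x⟩), where x·y is the number of positions in which both x and y have a 1.
|00⟩: (-0.6947i - 0.5583i + 0.2864 + 0.3517)/2 = (0.3191 - 0.6265i)
|01⟩: (-0.6947i + 0.5583i + 0.2864 - 0.3517)/2 = (-0.03265 - 0.0682i)
|10⟩: (-0.6947i - 0.5583i - 0.2864 - 0.3517)/2 = (-0.3191 - 0.6265i)
|11⟩: (-0.6947i + 0.5583i - 0.2864 + 0.3517)/2 = (0.03265 - 0.0682i)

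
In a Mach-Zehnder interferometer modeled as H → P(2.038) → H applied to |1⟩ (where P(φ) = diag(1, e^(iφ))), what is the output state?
(0.7252 - 0.4464i)|0⟩ + (0.2748 + 0.4464i)|1⟩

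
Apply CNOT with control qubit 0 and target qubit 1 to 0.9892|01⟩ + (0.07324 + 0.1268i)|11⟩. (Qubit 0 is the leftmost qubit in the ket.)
0.9892|01⟩ + (0.07324 + 0.1268i)|10⟩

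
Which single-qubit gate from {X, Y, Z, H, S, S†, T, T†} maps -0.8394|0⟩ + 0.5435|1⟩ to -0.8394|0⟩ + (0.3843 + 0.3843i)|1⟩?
T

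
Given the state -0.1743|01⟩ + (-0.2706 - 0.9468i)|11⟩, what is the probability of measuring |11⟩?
0.9697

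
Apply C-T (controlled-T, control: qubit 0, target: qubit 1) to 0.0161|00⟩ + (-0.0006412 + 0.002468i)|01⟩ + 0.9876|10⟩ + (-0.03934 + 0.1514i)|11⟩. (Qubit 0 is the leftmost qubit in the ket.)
0.0161|00⟩ + (-0.0006412 + 0.002468i)|01⟩ + 0.9876|10⟩ + (-0.1349 + 0.07924i)|11⟩

C-T leaves the control-|0⟩ kets |00⟩, |01⟩ unchanged and applies T to qubit 1 on the control-|1⟩ pair (|10⟩, |11⟩).
T = [[1, 0], [0, (1/√2 + (1/√2)i)]].
With a = amp(|10⟩) = 0.9876 and b = amp(|11⟩) = (-0.03934 + 0.1514i):
new amp(|10⟩) = (1)·a = 0.9876
new amp(|11⟩) = (1/√2 + (1/√2)i)·b = (-0.1349 + 0.07924i)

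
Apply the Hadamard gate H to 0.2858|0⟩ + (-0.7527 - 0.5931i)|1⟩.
(-0.3301 - 0.4194i)|0⟩ + (0.7343 + 0.4194i)|1⟩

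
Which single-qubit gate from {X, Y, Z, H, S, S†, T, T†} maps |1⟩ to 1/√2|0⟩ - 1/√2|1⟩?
H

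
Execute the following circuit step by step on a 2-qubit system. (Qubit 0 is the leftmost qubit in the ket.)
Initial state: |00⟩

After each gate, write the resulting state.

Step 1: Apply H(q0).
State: 1/√2|00⟩ + 1/√2|10⟩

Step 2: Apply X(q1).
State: 1/√2|01⟩ + 1/√2|11⟩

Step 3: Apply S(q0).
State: 1/√2|01⟩ + (1/√2)i|11⟩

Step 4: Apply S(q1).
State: (1/√2)i|01⟩ - 1/√2|11⟩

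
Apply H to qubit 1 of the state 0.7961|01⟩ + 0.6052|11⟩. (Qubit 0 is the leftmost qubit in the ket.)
0.5629|00⟩ - 0.5629|01⟩ + 0.4279|10⟩ - 0.4279|11⟩

H on qubit 1 mixes each pair of kets that differ only in qubit 1: amplitudes (a, b) of (|…0…⟩, |…1…⟩) become ((a + b)/√2, (a − b)/√2). Kets absent from the input have amplitude 0.
(|00⟩, |01⟩): (a, b) = (0, 0.7961) → (0.5629, -0.5629)
(|10⟩, |11⟩): (a, b) = (0, 0.6052) → (0.4279, -0.4279)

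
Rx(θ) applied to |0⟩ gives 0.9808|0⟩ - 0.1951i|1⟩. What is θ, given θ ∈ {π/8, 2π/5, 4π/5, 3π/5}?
π/8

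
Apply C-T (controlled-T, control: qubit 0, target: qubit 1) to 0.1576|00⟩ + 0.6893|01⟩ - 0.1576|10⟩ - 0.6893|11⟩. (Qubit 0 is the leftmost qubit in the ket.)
0.1576|00⟩ + 0.6893|01⟩ - 0.1576|10⟩ + (-0.4874 - 0.4874i)|11⟩

C-T leaves the control-|0⟩ kets |00⟩, |01⟩ unchanged and applies T to qubit 1 on the control-|1⟩ pair (|10⟩, |11⟩).
T = [[1, 0], [0, (1/√2 + (1/√2)i)]].
With a = amp(|10⟩) = -0.1576 and b = amp(|11⟩) = -0.6893:
new amp(|10⟩) = (1)·a = -0.1576
new amp(|11⟩) = (1/√2 + (1/√2)i)·b = (-0.4874 - 0.4874i)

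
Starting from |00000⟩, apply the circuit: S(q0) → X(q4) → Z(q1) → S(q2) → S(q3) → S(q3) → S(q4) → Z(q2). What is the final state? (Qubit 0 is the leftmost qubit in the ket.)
i|00001⟩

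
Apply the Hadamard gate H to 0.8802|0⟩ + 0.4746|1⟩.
0.958|0⟩ + 0.2868|1⟩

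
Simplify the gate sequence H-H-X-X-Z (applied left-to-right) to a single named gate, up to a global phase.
Z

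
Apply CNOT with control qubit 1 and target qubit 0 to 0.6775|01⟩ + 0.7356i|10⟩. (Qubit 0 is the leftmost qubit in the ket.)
0.7356i|10⟩ + 0.6775|11⟩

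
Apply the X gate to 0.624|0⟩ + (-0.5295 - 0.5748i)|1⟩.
(-0.5295 - 0.5748i)|0⟩ + 0.624|1⟩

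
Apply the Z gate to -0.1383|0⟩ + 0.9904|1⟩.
-0.1383|0⟩ - 0.9904|1⟩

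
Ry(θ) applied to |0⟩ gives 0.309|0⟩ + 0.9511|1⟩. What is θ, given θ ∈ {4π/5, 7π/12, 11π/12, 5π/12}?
4π/5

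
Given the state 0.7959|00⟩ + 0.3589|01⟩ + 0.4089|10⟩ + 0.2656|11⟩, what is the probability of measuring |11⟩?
0.07054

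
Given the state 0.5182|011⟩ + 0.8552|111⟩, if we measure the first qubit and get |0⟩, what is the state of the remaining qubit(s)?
|11⟩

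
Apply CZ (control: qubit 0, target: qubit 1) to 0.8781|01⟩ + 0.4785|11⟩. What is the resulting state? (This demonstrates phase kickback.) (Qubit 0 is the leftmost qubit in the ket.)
0.8781|01⟩ - 0.4785|11⟩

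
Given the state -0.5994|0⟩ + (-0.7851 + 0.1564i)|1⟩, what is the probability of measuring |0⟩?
0.3593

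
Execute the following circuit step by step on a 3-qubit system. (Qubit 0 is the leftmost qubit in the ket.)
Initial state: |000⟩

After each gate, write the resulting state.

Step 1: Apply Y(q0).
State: i|100⟩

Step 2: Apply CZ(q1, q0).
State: i|100⟩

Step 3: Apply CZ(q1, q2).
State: i|100⟩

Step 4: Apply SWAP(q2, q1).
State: i|100⟩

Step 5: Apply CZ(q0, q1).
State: i|100⟩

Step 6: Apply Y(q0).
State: |000⟩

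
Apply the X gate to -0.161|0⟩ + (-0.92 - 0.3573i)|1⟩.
(-0.92 - 0.3573i)|0⟩ - 0.161|1⟩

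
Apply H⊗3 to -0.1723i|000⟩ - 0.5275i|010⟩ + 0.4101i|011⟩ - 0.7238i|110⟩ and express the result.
-0.3583i|000⟩ - 0.6483i|001⟩ + 0.2365i|010⟩ + 0.5265i|011⟩ + 0.1535i|100⟩ - 0.1365i|101⟩ - 0.2753i|110⟩ + 0.01467i|111⟩

H⊗3 gives amp(|y⟩) = (1/2√2) Σ_x (−1)^(x·y) amp(|x⟩), where x·y is the number of positions in which both x and y have a 1.
|000⟩: (-0.1723i - 0.5275i + 0.4101i - 0.7238i)/(2√2) = -0.3583i
|001⟩: (-0.1723i - 0.5275i - 0.4101i - 0.7238i)/(2√2) = -0.6483i
|010⟩: (-0.1723i + 0.5275i - 0.4101i + 0.7238i)/(2√2) = 0.2365i
|011⟩: (-0.1723i + 0.5275i + 0.4101i + 0.7238i)/(2√2) = 0.5265i
|100⟩: (-0.1723i - 0.5275i + 0.4101i + 0.7238i)/(2√2) = 0.1535i
|101⟩: (-0.1723i - 0.5275i - 0.4101i + 0.7238i)/(2√2) = -0.1365i
|110⟩: (-0.1723i + 0.5275i - 0.4101i - 0.7238i)/(2√2) = -0.2753i
|111⟩: (-0.1723i + 0.5275i + 0.4101i - 0.7238i)/(2√2) = 0.01467i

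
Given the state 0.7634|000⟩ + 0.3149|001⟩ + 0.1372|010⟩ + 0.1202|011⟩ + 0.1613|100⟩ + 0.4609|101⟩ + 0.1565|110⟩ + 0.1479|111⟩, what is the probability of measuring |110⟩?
0.02449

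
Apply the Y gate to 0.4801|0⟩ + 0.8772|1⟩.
-0.8772i|0⟩ + 0.4801i|1⟩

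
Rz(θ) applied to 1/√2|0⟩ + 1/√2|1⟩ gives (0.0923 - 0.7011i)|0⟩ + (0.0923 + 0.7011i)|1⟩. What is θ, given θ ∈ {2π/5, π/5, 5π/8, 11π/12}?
11π/12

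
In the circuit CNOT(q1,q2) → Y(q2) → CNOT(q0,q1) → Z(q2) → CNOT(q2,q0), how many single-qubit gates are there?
2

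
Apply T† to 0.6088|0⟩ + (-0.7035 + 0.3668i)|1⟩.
0.6088|0⟩ + (-0.2381 + 0.7568i)|1⟩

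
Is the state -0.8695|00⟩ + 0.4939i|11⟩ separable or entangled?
Entangled

Writing the state as a|00⟩ + b|01⟩ + c|10⟩ + d|11⟩, it is a product state iff ad − bc = 0.
Here (a, b, c, d) = (-0.8695, 0, 0, 0.4939i): ad − bc = (-0.8695)(0.4939i) − (0)(0) = -0.4294i ≠ 0, so the state is entangled.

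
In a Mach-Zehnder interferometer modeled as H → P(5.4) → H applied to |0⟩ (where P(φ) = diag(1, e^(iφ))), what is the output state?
(0.8173 - 0.3864i)|0⟩ + (0.1827 + 0.3864i)|1⟩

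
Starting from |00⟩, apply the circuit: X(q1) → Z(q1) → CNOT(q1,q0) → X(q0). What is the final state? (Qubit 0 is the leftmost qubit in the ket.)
-|01⟩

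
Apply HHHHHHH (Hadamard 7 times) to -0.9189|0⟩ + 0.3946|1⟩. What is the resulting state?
-0.3707|0⟩ - 0.9288|1⟩

H² = I, so H^7 = H: a single Hadamard. With (a, b) = (-0.9189, 0.3946), H gives ((a + b)/√2, (a − b)/√2) = (-0.3707, -0.9288).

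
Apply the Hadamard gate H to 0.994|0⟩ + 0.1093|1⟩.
0.7802|0⟩ + 0.6256|1⟩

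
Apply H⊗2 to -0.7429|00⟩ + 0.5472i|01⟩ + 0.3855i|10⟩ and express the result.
(-0.3715 + 0.4664i)|00⟩ + (-0.3715 - 0.08085i)|01⟩ + (-0.3715 + 0.08085i)|10⟩ + (-0.3715 - 0.4664i)|11⟩

H⊗2 gives amp(|y⟩) = (1/2) Σ_x (−1)^(x·y) amp(|x⟩), where x·y is the number of positions in which both x and y have a 1.
|00⟩: (-0.7429 + 0.5472i + 0.3855i)/2 = (-0.3715 + 0.4664i)
|01⟩: (-0.7429 - 0.5472i + 0.3855i)/2 = (-0.3715 - 0.08085i)
|10⟩: (-0.7429 + 0.5472i - 0.3855i)/2 = (-0.3715 + 0.08085i)
|11⟩: (-0.7429 - 0.5472i - 0.3855i)/2 = (-0.3715 - 0.4664i)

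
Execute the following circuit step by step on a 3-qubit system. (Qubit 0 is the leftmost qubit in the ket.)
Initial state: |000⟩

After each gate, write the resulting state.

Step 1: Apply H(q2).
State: 1/√2|000⟩ + 1/√2|001⟩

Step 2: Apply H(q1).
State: 1/2|000⟩ + 1/2|001⟩ + 1/2|010⟩ + 1/2|011⟩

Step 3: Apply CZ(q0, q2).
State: 1/2|000⟩ + 1/2|001⟩ + 1/2|010⟩ + 1/2|011⟩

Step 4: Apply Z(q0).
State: 1/2|000⟩ + 1/2|001⟩ + 1/2|010⟩ + 1/2|011⟩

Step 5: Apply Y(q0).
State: (1/2)i|100⟩ + (1/2)i|101⟩ + (1/2)i|110⟩ + (1/2)i|111⟩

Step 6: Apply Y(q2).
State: 1/2|100⟩ - 1/2|101⟩ + 1/2|110⟩ - 1/2|111⟩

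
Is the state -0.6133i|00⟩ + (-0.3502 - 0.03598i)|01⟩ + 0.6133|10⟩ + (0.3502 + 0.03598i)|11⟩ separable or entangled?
Entangled

Writing the state as a|00⟩ + b|01⟩ + c|10⟩ + d|11⟩, it is a product state iff ad − bc = 0.
Here (a, b, c, d) = (-0.6133i, (-0.3502 - 0.03598i), 0.6133, (0.3502 + 0.03598i)): ad − bc = (-0.6133i)(0.3502 + 0.03598i) − (-0.3502 - 0.03598i)(0.6133) = (0.2368 - 0.1927i) ≠ 0, so the state is entangled.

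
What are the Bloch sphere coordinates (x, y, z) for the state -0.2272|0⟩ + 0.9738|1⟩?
(-0.4425, 0, -0.8967)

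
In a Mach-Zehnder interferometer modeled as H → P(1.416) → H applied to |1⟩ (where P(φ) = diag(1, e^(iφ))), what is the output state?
(0.4229 - 0.494i)|0⟩ + (0.5771 + 0.494i)|1⟩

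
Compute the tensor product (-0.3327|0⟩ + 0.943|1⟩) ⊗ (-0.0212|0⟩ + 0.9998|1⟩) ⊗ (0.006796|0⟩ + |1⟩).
0.00004793|000⟩ + 0.007053|001⟩ - 0.002261|010⟩ - 0.3326|011⟩ - 0.0001359|100⟩ - 0.01999|101⟩ + 0.006407|110⟩ + 0.9428|111⟩

amp(|b₁b₂…⟩) = product of the factor amplitudes for bits b₁, b₂, …; only kets whose every factor amplitude is nonzero survive.
|000⟩: (-0.3327)(-0.0212)(0.006796) = 0.00004793
|001⟩: (-0.3327)(-0.0212)(1) = 0.007053
|010⟩: (-0.3327)(0.9998)(0.006796) = -0.002261
|011⟩: (-0.3327)(0.9998)(1) = -0.3326
|100⟩: (0.943)(-0.0212)(0.006796) = -0.0001359
|101⟩: (0.943)(-0.0212)(1) = -0.01999
|110⟩: (0.943)(0.9998)(0.006796) = 0.006407
|111⟩: (0.943)(0.9998)(1) = 0.9428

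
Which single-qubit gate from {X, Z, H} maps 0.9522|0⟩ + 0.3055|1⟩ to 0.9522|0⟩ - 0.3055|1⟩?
Z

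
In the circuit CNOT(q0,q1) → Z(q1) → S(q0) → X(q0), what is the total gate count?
4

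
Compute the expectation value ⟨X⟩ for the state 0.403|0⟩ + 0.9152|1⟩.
0.7377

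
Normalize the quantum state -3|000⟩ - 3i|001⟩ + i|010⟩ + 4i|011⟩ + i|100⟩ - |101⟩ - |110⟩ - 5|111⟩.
-1/√7|000⟩ - (1/√7)i|001⟩ + 0.126i|010⟩ + 0.504i|011⟩ + 0.126i|100⟩ - 0.126|101⟩ - 0.126|110⟩ - 0.6299|111⟩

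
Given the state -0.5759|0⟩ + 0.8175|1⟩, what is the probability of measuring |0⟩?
0.3317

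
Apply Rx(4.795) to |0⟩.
-0.7357|0⟩ - 0.6773i|1⟩

Rx(4.795) = [[cos(θ/2), −i·sin(θ/2)], [−i·sin(θ/2), cos(θ/2)]]; θ = 4.795, cos(θ/2) ≈ -0.735703, sin(θ/2) ≈ 0.677305.
With a = amp(|0⟩) = 1 and b = amp(|1⟩) = 0:
new amp(|0⟩) = (-0.735703)·a + (-0.677305i)·b = -0.7357
new amp(|1⟩) = (-0.677305i)·a + (-0.735703)·b = -0.6773i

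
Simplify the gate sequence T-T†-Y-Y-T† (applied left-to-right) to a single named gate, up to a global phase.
T†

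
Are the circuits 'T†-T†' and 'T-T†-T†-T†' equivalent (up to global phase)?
Yes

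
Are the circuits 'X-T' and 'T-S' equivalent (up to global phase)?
No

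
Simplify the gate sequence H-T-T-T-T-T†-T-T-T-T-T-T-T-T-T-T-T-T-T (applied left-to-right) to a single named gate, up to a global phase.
H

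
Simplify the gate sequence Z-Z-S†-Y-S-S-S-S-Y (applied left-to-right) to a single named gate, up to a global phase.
S†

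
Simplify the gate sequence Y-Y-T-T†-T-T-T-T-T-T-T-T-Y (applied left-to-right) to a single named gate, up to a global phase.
Y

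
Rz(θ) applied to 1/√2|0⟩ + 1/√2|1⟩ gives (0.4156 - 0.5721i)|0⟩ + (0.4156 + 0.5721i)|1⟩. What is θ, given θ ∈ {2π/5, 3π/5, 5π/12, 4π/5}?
3π/5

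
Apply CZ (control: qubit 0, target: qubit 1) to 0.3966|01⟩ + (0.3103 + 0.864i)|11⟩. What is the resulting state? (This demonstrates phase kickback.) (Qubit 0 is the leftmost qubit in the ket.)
0.3966|01⟩ + (-0.3103 - 0.864i)|11⟩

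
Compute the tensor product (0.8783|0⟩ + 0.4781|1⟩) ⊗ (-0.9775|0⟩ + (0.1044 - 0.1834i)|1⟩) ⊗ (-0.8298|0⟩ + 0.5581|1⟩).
0.7124|000⟩ - 0.4792|001⟩ + (-0.07609 + 0.1337i)|010⟩ + (0.05117 - 0.0899i)|011⟩ + 0.3878|100⟩ - 0.2608|101⟩ + (-0.04142 + 0.07276i)|110⟩ + (0.02786 - 0.04894i)|111⟩

amp(|b₁b₂…⟩) = product of the factor amplitudes for bits b₁, b₂, …; only kets whose every factor amplitude is nonzero survive.
|000⟩: (0.8783)(-0.9775)(-0.8298) = 0.7124
|001⟩: (0.8783)(-0.9775)(0.5581) = -0.4792
|010⟩: (0.8783)(0.1044 - 0.1834i)(-0.8298) = (-0.07609 + 0.1337i)
|011⟩: (0.8783)(0.1044 - 0.1834i)(0.5581) = (0.05117 - 0.0899i)
|100⟩: (0.4781)(-0.9775)(-0.8298) = 0.3878
|101⟩: (0.4781)(-0.9775)(0.5581) = -0.2608
|110⟩: (0.4781)(0.1044 - 0.1834i)(-0.8298) = (-0.04142 + 0.07276i)
|111⟩: (0.4781)(0.1044 - 0.1834i)(0.5581) = (0.02786 - 0.04894i)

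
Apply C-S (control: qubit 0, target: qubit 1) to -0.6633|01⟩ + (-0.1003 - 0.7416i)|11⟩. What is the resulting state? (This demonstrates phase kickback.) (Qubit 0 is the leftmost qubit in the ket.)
-0.6633|01⟩ + (0.7416 - 0.1003i)|11⟩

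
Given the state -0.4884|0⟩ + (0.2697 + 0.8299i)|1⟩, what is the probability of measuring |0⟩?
0.2385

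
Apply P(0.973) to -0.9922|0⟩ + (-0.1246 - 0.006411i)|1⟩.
-0.9922|0⟩ + (-0.06483 - 0.1066i)|1⟩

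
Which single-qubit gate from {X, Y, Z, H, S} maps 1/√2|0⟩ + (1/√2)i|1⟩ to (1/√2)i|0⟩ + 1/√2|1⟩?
X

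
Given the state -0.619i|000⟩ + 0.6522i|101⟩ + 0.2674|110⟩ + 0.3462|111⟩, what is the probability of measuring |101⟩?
0.4254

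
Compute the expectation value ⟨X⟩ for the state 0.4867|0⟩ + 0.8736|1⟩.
0.8504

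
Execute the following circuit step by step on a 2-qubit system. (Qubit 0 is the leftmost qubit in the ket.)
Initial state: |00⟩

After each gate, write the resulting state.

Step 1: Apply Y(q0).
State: i|10⟩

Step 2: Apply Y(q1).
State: -|11⟩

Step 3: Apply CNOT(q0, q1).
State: -|10⟩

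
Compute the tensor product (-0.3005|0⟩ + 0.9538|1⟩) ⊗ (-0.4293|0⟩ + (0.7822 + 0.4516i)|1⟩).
0.129|00⟩ + (-0.2351 - 0.1357i)|01⟩ - 0.4095|10⟩ + (0.7461 + 0.4307i)|11⟩

amp(|b₁b₂…⟩) = product of the factor amplitudes for bits b₁, b₂, …; only kets whose every factor amplitude is nonzero survive.
|00⟩: (-0.3005)(-0.4293) = 0.129
|01⟩: (-0.3005)(0.7822 + 0.4516i) = (-0.2351 - 0.1357i)
|10⟩: (0.9538)(-0.4293) = -0.4095
|11⟩: (0.9538)(0.7822 + 0.4516i) = (0.7461 + 0.4307i)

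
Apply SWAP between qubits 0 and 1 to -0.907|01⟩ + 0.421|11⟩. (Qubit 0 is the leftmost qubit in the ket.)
-0.907|10⟩ + 0.421|11⟩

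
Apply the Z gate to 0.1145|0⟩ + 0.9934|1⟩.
0.1145|0⟩ - 0.9934|1⟩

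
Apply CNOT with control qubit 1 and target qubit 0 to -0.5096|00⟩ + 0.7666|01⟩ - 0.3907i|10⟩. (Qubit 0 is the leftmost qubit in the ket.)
-0.5096|00⟩ - 0.3907i|10⟩ + 0.7666|11⟩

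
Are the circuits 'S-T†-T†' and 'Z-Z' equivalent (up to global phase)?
Yes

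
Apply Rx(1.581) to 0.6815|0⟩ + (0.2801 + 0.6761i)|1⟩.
(0.9599 - 0.1991i)|0⟩ + (0.197 - 0.008716i)|1⟩

Rx(1.581) = [[cos(θ/2), −i·sin(θ/2)], [−i·sin(θ/2), cos(θ/2)]]; θ = 1.581, cos(θ/2) ≈ 0.70349, sin(θ/2) ≈ 0.710705.
With a = amp(|0⟩) = 0.6815 and b = amp(|1⟩) = (0.2801 + 0.6761i):
new amp(|0⟩) = (0.70349)·a + (-0.710705i)·b = (0.9599 - 0.1991i)
new amp(|1⟩) = (-0.710705i)·a + (0.70349)·b = (0.197 - 0.008716i)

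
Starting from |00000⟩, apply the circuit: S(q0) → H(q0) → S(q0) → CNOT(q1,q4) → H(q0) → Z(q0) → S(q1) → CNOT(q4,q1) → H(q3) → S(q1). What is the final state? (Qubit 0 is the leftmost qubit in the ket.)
(1/√8 + (1/√8)i)|00000⟩ + (1/√8 + (1/√8)i)|00010⟩ + (-1/√8 + (1/√8)i)|10000⟩ + (-1/√8 + (1/√8)i)|10010⟩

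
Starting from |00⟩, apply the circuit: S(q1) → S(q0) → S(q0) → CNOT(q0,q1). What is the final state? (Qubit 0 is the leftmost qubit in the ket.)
|00⟩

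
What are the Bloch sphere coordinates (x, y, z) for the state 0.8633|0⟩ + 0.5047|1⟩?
(0.8714, 0, 0.4906)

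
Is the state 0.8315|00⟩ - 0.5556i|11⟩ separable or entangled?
Entangled

Writing the state as a|00⟩ + b|01⟩ + c|10⟩ + d|11⟩, it is a product state iff ad − bc = 0.
Here (a, b, c, d) = (0.8315, 0, 0, -0.5556i): ad − bc = (0.8315)(-0.5556i) − (0)(0) = -0.462i ≠ 0, so the state is entangled.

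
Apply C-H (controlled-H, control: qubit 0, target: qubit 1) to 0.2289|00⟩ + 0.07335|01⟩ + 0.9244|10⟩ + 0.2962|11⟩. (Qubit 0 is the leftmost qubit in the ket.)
0.2289|00⟩ + 0.07335|01⟩ + 0.8631|10⟩ + 0.4442|11⟩

C-H leaves the control-|0⟩ kets |00⟩, |01⟩ unchanged and applies H to qubit 1 on the control-|1⟩ pair (|10⟩, |11⟩).
H = [[1/√2, 1/√2], [1/√2, -1/√2]].
With a = amp(|10⟩) = 0.9244 and b = amp(|11⟩) = 0.2962:
new amp(|10⟩) = (1/√2)·a + (1/√2)·b = 0.8631
new amp(|11⟩) = (1/√2)·a + (-1/√2)·b = 0.4442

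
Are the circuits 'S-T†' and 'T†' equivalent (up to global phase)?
No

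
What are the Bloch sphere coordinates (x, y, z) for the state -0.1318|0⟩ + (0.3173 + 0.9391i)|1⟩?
(-0.08364, -0.2475, -0.9652)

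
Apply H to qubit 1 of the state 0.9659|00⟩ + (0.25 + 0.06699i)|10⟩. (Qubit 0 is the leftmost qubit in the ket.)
0.683|00⟩ + 0.683|01⟩ + (0.1768 + 0.04737i)|10⟩ + (0.1768 + 0.04737i)|11⟩

H on qubit 1 mixes each pair of kets that differ only in qubit 1: amplitudes (a, b) of (|…0…⟩, |…1…⟩) become ((a + b)/√2, (a − b)/√2). Kets absent from the input have amplitude 0.
(|00⟩, |01⟩): (a, b) = (0.9659, 0) → (0.683, 0.683)
(|10⟩, |11⟩): (a, b) = ((0.25 + 0.06699i), 0) → ((0.1768 + 0.04737i), (0.1768 + 0.04737i))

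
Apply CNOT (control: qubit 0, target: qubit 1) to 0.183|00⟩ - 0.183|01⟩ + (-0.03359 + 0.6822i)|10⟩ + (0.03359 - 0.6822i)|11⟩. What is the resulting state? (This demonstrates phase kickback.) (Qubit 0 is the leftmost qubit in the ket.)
0.183|00⟩ - 0.183|01⟩ + (0.03359 - 0.6822i)|10⟩ + (-0.03359 + 0.6822i)|11⟩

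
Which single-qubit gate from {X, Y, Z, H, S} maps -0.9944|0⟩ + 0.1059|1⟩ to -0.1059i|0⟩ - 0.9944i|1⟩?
Y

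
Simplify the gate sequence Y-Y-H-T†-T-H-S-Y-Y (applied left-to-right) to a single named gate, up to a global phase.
S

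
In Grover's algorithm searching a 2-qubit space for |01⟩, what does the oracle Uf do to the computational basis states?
Uf|x⟩ = -|x⟩ if x = 01, else |x⟩ (phase flip on target)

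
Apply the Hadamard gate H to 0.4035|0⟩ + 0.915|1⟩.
0.9323|0⟩ - 0.3617|1⟩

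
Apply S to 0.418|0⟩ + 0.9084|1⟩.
0.418|0⟩ + 0.9084i|1⟩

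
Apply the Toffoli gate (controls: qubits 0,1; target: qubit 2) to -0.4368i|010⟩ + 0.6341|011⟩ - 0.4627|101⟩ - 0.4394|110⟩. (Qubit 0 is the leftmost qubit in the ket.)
-0.4368i|010⟩ + 0.6341|011⟩ - 0.4627|101⟩ - 0.4394|111⟩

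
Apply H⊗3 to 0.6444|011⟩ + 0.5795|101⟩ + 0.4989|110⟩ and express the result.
0.6091|000⟩ - 0.2563|001⟩ - 0.1993|010⟩ - 0.1534|011⟩ - 0.1534|100⟩ - 0.1993|101⟩ - 0.2563|110⟩ + 0.6091|111⟩

H⊗3 gives amp(|y⟩) = (1/2√2) Σ_x (−1)^(x·y) amp(|x⟩), where x·y is the number of positions in which both x and y have a 1.
|000⟩: (0.6444 + 0.5795 + 0.4989)/(2√2) = 0.6091
|001⟩: (-0.6444 - 0.5795 + 0.4989)/(2√2) = -0.2563
|010⟩: (-0.6444 + 0.5795 - 0.4989)/(2√2) = -0.1993
|011⟩: (0.6444 - 0.5795 - 0.4989)/(2√2) = -0.1534
|100⟩: (0.6444 - 0.5795 - 0.4989)/(2√2) = -0.1534
|101⟩: (-0.6444 + 0.5795 - 0.4989)/(2√2) = -0.1993
|110⟩: (-0.6444 - 0.5795 + 0.4989)/(2√2) = -0.2563
|111⟩: (0.6444 + 0.5795 + 0.4989)/(2√2) = 0.6091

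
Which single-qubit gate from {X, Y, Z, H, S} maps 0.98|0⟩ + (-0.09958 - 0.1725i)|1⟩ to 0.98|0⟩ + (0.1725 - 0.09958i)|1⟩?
S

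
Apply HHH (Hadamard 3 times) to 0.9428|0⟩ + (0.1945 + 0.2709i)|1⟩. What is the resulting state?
(0.8042 + 0.1916i)|0⟩ + (0.5291 - 0.1916i)|1⟩

H² = I, so H^3 = H: a single Hadamard. With (a, b) = (0.9428, (0.1945 + 0.2709i)), H gives ((a + b)/√2, (a − b)/√2) = ((0.8042 + 0.1916i), (0.5291 - 0.1916i)).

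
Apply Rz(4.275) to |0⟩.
(-0.5369 - 0.8437i)|0⟩

Rz(4.275) = [[e^(−iθ/2), 0], [0, e^(iθ/2)]] with e^(±iθ/2) = cos(θ/2) ± i·sin(θ/2); θ = 4.275, cos(θ/2) ≈ -0.536854, sin(θ/2) ≈ 0.843675.
With a = amp(|0⟩) = 1 and b = amp(|1⟩) = 0:
new amp(|0⟩) = (-0.536854 - 0.843675i)·a = (-0.5369 - 0.8437i)
new amp(|1⟩) = (-0.536854 + 0.843675i)·b = 0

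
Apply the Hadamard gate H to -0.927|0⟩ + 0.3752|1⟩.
-0.3902|0⟩ - 0.9208|1⟩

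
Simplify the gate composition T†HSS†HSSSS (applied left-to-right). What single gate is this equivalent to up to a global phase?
T†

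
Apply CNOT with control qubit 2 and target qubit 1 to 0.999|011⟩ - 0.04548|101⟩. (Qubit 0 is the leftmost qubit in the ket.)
0.999|001⟩ - 0.04548|111⟩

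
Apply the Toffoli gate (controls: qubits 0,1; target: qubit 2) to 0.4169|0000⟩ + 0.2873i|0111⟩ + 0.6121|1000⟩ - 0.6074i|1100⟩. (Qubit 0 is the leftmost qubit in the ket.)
0.4169|0000⟩ + 0.2873i|0111⟩ + 0.6121|1000⟩ - 0.6074i|1110⟩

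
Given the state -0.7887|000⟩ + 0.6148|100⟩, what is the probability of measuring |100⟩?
0.378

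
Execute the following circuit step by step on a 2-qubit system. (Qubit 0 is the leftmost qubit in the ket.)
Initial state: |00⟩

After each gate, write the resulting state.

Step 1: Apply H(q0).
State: 1/√2|00⟩ + 1/√2|10⟩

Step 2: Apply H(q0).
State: |00⟩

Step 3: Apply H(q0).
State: 1/√2|00⟩ + 1/√2|10⟩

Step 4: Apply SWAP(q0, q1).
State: 1/√2|00⟩ + 1/√2|01⟩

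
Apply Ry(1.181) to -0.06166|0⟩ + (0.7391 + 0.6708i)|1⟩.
(-0.4627 - 0.3735i)|0⟩ + (0.5796 + 0.5572i)|1⟩

Ry(1.181) = [[cos(θ/2), −sin(θ/2)], [sin(θ/2), cos(θ/2)]]; θ = 1.181, cos(θ/2) ≈ 0.830662, sin(θ/2) ≈ 0.556776.
With a = amp(|0⟩) = -0.06166 and b = amp(|1⟩) = (0.7391 + 0.6708i):
new amp(|0⟩) = (0.830662)·a + (-0.556776)·b = (-0.4627 - 0.3735i)
new amp(|1⟩) = (0.556776)·a + (0.830662)·b = (0.5796 + 0.5572i)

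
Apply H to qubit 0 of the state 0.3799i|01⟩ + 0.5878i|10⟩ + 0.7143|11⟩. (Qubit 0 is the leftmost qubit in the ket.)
0.4156i|00⟩ + (0.5051 + 0.2686i)|01⟩ - 0.4156i|10⟩ + (-0.5051 + 0.2686i)|11⟩

H on qubit 0 mixes each pair of kets that differ only in qubit 0: amplitudes (a, b) of (|…0…⟩, |…1…⟩) become ((a + b)/√2, (a − b)/√2). Kets absent from the input have amplitude 0.
(|00⟩, |10⟩): (a, b) = (0, 0.5878i) → (0.4156i, -0.4156i)
(|01⟩, |11⟩): (a, b) = (0.3799i, 0.7143) → ((0.5051 + 0.2686i), (-0.5051 + 0.2686i))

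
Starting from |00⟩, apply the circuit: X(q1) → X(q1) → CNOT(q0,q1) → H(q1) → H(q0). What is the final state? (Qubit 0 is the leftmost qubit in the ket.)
1/2|00⟩ + 1/2|01⟩ + 1/2|10⟩ + 1/2|11⟩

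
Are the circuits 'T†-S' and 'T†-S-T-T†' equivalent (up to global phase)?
Yes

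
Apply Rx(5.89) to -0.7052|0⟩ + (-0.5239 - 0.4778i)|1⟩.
(0.5983 + 0.1023i)|0⟩ + (0.5138 + 0.6063i)|1⟩

Rx(5.89) = [[cos(θ/2), −i·sin(θ/2)], [−i·sin(θ/2), cos(θ/2)]]; θ = 5.89, cos(θ/2) ≈ -0.980738, sin(θ/2) ≈ 0.195329.
With a = amp(|0⟩) = -0.7052 and b = amp(|1⟩) = (-0.5239 - 0.4778i):
new amp(|0⟩) = (-0.980738)·a + (-0.195329i)·b = (0.5983 + 0.1023i)
new amp(|1⟩) = (-0.195329i)·a + (-0.980738)·b = (0.5138 + 0.6063i)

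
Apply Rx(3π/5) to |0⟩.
0.5878|0⟩ - 0.809i|1⟩

Rx(3π/5) = [[cos(θ/2), −i·sin(θ/2)], [−i·sin(θ/2), cos(θ/2)]]; θ = 3π/5, cos(θ/2) ≈ 0.587785, sin(θ/2) ≈ 0.809017.
With a = amp(|0⟩) = 1 and b = amp(|1⟩) = 0:
new amp(|0⟩) = (0.587785)·a + (-0.809017i)·b = 0.5878
new amp(|1⟩) = (-0.809017i)·a + (0.587785)·b = -0.809i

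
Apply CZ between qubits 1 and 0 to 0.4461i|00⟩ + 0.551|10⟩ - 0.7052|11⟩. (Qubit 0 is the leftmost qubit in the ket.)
0.4461i|00⟩ + 0.551|10⟩ + 0.7052|11⟩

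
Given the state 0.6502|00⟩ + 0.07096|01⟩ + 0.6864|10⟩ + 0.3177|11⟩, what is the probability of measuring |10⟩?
0.4711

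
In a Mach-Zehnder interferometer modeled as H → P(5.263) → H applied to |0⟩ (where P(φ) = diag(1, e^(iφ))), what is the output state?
(0.7616 - 0.4261i)|0⟩ + (0.2384 + 0.4261i)|1⟩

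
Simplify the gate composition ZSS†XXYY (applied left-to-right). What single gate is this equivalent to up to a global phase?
Z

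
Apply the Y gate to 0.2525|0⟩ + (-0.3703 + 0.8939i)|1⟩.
(0.8939 + 0.3703i)|0⟩ + 0.2525i|1⟩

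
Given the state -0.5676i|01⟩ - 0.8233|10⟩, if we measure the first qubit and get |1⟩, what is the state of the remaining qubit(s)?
-|0⟩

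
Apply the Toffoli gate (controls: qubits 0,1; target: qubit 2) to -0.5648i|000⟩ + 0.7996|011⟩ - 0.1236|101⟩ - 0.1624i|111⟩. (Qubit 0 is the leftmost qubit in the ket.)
-0.5648i|000⟩ + 0.7996|011⟩ - 0.1236|101⟩ - 0.1624i|110⟩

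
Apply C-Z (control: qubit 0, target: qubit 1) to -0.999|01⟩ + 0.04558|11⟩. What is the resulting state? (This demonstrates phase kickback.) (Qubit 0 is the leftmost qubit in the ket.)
-0.999|01⟩ - 0.04558|11⟩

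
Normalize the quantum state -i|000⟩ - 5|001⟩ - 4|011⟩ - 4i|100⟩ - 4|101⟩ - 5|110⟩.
-0.1005i|000⟩ - 0.5025|001⟩ - 0.402|011⟩ - 0.402i|100⟩ - 0.402|101⟩ - 0.5025|110⟩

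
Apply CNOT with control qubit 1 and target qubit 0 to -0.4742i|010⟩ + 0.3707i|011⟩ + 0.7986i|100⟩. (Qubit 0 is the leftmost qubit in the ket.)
0.7986i|100⟩ - 0.4742i|110⟩ + 0.3707i|111⟩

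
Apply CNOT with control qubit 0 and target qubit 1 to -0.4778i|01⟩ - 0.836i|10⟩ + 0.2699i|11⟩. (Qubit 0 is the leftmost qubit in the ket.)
-0.4778i|01⟩ + 0.2699i|10⟩ - 0.836i|11⟩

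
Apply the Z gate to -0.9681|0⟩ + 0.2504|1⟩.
-0.9681|0⟩ - 0.2504|1⟩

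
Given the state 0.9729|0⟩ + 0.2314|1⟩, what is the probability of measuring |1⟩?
0.05355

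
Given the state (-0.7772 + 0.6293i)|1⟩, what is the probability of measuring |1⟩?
1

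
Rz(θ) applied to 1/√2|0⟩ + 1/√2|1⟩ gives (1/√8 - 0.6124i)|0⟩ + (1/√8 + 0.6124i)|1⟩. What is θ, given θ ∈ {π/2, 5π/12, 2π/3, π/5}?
2π/3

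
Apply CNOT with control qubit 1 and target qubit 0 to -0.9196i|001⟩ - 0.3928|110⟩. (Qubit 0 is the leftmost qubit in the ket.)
-0.9196i|001⟩ - 0.3928|010⟩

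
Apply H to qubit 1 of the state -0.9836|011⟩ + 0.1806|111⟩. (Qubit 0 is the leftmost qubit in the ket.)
-0.6955|001⟩ + 0.6955|011⟩ + 0.1277|101⟩ - 0.1277|111⟩

H on qubit 1 mixes each pair of kets that differ only in qubit 1: amplitudes (a, b) of (|…0…⟩, |…1…⟩) become ((a + b)/√2, (a − b)/√2). Kets absent from the input have amplitude 0.
(|001⟩, |011⟩): (a, b) = (0, -0.9836) → (-0.6955, 0.6955)
(|101⟩, |111⟩): (a, b) = (0, 0.1806) → (0.1277, -0.1277)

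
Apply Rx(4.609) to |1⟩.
-0.7427i|0⟩ - 0.6696|1⟩

Rx(4.609) = [[cos(θ/2), −i·sin(θ/2)], [−i·sin(θ/2), cos(θ/2)]]; θ = 4.609, cos(θ/2) ≈ -0.669625, sin(θ/2) ≈ 0.742699.
With a = amp(|0⟩) = 0 and b = amp(|1⟩) = 1:
new amp(|0⟩) = (-0.669625)·a + (-0.742699i)·b = -0.7427i
new amp(|1⟩) = (-0.742699i)·a + (-0.669625)·b = -0.6696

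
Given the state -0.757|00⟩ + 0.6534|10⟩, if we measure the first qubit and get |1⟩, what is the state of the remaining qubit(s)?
|0⟩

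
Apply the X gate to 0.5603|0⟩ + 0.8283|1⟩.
0.8283|0⟩ + 0.5603|1⟩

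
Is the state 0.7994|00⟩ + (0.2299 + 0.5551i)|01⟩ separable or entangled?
Separable

Writing the state as a|00⟩ + b|01⟩ + c|10⟩ + d|11⟩, it is a product state iff ad − bc = 0.
Here (a, b, c, d) = (0.7994, (0.2299 + 0.5551i), 0, 0): ad − bc = (0.7994)(0) − (0.2299 + 0.5551i)(0) = 0, so the state is separable.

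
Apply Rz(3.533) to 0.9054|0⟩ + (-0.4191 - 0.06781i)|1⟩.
(-0.1761 - 0.8881i)|0⟩ + (0.148 - 0.3979i)|1⟩

Rz(3.533) = [[e^(−iθ/2), 0], [0, e^(iθ/2)]] with e^(±iθ/2) = cos(θ/2) ± i·sin(θ/2); θ = 3.533, cos(θ/2) ≈ -0.194457, sin(θ/2) ≈ 0.980911.
With a = amp(|0⟩) = 0.9054 and b = amp(|1⟩) = (-0.4191 - 0.06781i):
new amp(|0⟩) = (-0.194457 - 0.980911i)·a = (-0.1761 - 0.8881i)
new amp(|1⟩) = (-0.194457 + 0.980911i)·b = (0.148 - 0.3979i)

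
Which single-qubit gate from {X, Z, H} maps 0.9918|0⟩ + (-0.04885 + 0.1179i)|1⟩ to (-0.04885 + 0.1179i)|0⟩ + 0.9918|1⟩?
X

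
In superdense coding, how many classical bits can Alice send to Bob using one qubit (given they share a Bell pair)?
2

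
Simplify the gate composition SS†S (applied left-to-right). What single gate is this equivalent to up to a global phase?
S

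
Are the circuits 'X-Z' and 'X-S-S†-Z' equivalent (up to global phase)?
Yes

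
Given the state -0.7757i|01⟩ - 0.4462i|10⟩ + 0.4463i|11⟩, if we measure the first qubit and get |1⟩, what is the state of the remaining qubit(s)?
-0.707i|0⟩ + 0.7072i|1⟩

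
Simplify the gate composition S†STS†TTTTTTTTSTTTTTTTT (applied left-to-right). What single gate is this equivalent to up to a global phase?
T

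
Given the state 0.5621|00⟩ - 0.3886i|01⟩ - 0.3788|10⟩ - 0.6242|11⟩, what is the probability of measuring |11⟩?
0.3896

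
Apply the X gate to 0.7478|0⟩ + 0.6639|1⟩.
0.6639|0⟩ + 0.7478|1⟩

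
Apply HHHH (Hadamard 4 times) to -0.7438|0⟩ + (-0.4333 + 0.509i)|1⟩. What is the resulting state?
-0.7438|0⟩ + (-0.4333 + 0.509i)|1⟩

H² = I, so an even number of Hadamards cancels: H^4 = I and the state is unchanged.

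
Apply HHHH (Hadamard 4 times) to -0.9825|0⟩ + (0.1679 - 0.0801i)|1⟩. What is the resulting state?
-0.9825|0⟩ + (0.1679 - 0.0801i)|1⟩

H² = I, so an even number of Hadamards cancels: H^4 = I and the state is unchanged.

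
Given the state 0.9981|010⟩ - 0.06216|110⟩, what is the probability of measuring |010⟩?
0.9962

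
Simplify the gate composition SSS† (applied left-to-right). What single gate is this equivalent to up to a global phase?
S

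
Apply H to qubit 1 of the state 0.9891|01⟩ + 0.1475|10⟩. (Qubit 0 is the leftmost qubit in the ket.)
0.6994|00⟩ - 0.6994|01⟩ + 0.1043|10⟩ + 0.1043|11⟩

H on qubit 1 mixes each pair of kets that differ only in qubit 1: amplitudes (a, b) of (|…0…⟩, |…1…⟩) become ((a + b)/√2, (a − b)/√2). Kets absent from the input have amplitude 0.
(|00⟩, |01⟩): (a, b) = (0, 0.9891) → (0.6994, -0.6994)
(|10⟩, |11⟩): (a, b) = (0.1475, 0) → (0.1043, 0.1043)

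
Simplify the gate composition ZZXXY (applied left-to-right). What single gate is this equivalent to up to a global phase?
Y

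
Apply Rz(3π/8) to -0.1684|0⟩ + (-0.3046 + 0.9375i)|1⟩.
(-0.14 + 0.09356i)|0⟩ + (-0.7741 + 0.6103i)|1⟩

Rz(3π/8) = [[e^(−iθ/2), 0], [0, e^(iθ/2)]] with e^(±iθ/2) = cos(θ/2) ± i·sin(θ/2); θ = 3π/8, cos(θ/2) ≈ 0.83147, sin(θ/2) ≈ 0.55557.
With a = amp(|0⟩) = -0.1684 and b = amp(|1⟩) = (-0.3046 + 0.9375i):
new amp(|0⟩) = (0.83147 - 0.55557i)·a = (-0.14 + 0.09356i)
new amp(|1⟩) = (0.83147 + 0.55557i)·b = (-0.7741 + 0.6103i)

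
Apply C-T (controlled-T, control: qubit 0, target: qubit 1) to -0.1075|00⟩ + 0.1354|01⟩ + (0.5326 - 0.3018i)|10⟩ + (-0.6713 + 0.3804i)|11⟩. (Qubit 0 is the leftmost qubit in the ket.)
-0.1075|00⟩ + 0.1354|01⟩ + (0.5326 - 0.3018i)|10⟩ + (-0.7437 - 0.2057i)|11⟩

C-T leaves the control-|0⟩ kets |00⟩, |01⟩ unchanged and applies T to qubit 1 on the control-|1⟩ pair (|10⟩, |11⟩).
T = [[1, 0], [0, (1/√2 + (1/√2)i)]].
With a = amp(|10⟩) = (0.5326 - 0.3018i) and b = amp(|11⟩) = (-0.6713 + 0.3804i):
new amp(|10⟩) = (1)·a = (0.5326 - 0.3018i)
new amp(|11⟩) = (1/√2 + (1/√2)i)·b = (-0.7437 - 0.2057i)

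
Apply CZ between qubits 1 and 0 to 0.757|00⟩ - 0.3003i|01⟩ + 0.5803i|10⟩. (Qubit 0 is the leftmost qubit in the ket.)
0.757|00⟩ - 0.3003i|01⟩ + 0.5803i|10⟩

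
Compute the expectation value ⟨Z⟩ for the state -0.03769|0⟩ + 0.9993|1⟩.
-0.9972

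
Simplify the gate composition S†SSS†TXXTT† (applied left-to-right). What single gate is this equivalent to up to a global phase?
T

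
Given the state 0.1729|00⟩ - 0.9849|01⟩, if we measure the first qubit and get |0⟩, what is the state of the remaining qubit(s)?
0.1729|0⟩ - 0.9849|1⟩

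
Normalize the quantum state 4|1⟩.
|1⟩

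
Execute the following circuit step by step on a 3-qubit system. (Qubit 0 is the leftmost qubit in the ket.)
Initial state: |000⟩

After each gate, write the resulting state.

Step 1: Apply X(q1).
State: |010⟩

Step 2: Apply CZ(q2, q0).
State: |010⟩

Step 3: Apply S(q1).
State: i|010⟩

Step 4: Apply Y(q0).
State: -|110⟩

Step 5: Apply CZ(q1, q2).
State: -|110⟩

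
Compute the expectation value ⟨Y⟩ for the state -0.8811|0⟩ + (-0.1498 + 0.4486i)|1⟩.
-0.7905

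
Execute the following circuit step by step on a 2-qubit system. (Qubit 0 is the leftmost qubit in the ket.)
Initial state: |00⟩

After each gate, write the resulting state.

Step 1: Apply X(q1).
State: |01⟩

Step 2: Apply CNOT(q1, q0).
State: |11⟩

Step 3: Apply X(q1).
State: |10⟩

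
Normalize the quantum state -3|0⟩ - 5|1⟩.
-0.5145|0⟩ - 0.8575|1⟩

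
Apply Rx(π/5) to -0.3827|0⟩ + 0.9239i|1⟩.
-0.07847|0⟩ + 0.9969i|1⟩

Rx(π/5) = [[cos(θ/2), −i·sin(θ/2)], [−i·sin(θ/2), cos(θ/2)]]; θ = π/5, cos(θ/2) ≈ 0.951057, sin(θ/2) ≈ 0.309017.
With a = amp(|0⟩) = -0.3827 and b = amp(|1⟩) = 0.9239i:
new amp(|0⟩) = (0.951057)·a + (-0.309017i)·b = -0.07847
new amp(|1⟩) = (-0.309017i)·a + (0.951057)·b = 0.9969i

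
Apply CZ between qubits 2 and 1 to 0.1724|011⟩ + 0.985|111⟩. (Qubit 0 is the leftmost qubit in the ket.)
-0.1724|011⟩ - 0.985|111⟩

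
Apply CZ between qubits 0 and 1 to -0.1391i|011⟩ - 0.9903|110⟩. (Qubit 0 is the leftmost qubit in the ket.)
-0.1391i|011⟩ + 0.9903|110⟩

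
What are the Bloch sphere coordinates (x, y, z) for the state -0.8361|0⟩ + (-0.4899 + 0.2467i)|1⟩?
(0.8192, -0.4125, 0.3982)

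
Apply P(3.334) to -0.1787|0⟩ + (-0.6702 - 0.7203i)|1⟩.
-0.1787|0⟩ + (0.5201 + 0.8352i)|1⟩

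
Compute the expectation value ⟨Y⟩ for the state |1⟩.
0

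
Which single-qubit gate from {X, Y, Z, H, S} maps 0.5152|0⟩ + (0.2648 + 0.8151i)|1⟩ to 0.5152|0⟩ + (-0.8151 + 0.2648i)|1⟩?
S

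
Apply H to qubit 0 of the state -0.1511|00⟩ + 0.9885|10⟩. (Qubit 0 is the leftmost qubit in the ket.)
0.5921|00⟩ - 0.8058|10⟩

H on qubit 0 mixes each pair of kets that differ only in qubit 0: amplitudes (a, b) of (|…0…⟩, |…1…⟩) become ((a + b)/√2, (a − b)/√2). Kets absent from the input have amplitude 0.
(|00⟩, |10⟩): (a, b) = (-0.1511, 0.9885) → (0.5921, -0.8058)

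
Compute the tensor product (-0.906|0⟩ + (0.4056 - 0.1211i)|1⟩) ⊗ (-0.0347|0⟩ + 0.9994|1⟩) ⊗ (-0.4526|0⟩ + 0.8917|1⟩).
-0.01423|000⟩ + 0.02803|001⟩ + 0.4098|010⟩ - 0.8074|011⟩ + (0.00637 - 0.001902i)|100⟩ + (-0.01255 + 0.003747i)|101⟩ + (-0.1835 + 0.05478i)|110⟩ + (0.3615 - 0.1079i)|111⟩

amp(|b₁b₂…⟩) = product of the factor amplitudes for bits b₁, b₂, …; only kets whose every factor amplitude is nonzero survive.
|000⟩: (-0.906)(-0.0347)(-0.4526) = -0.01423
|001⟩: (-0.906)(-0.0347)(0.8917) = 0.02803
|010⟩: (-0.906)(0.9994)(-0.4526) = 0.4098
|011⟩: (-0.906)(0.9994)(0.8917) = -0.8074
|100⟩: (0.4056 - 0.1211i)(-0.0347)(-0.4526) = (0.00637 - 0.001902i)
|101⟩: (0.4056 - 0.1211i)(-0.0347)(0.8917) = (-0.01255 + 0.003747i)
|110⟩: (0.4056 - 0.1211i)(0.9994)(-0.4526) = (-0.1835 + 0.05478i)
|111⟩: (0.4056 - 0.1211i)(0.9994)(0.8917) = (0.3615 - 0.1079i)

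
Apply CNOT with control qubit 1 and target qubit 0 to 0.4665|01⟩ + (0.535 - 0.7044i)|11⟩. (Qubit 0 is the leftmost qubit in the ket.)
(0.535 - 0.7044i)|01⟩ + 0.4665|11⟩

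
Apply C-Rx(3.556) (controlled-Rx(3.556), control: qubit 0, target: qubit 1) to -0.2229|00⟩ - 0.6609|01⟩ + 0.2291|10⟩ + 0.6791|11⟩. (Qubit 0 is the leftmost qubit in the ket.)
-0.2229|00⟩ - 0.6609|01⟩ + (-0.04713 - 0.6646i)|10⟩ + (-0.1397 - 0.2242i)|11⟩

C-Rx(3.556) leaves the control-|0⟩ kets |00⟩, |01⟩ unchanged and applies Rx(3.556) to qubit 1 on the control-|1⟩ pair (|10⟩, |11⟩).
Rx(3.556) = [[cos(θ/2), −i·sin(θ/2)], [−i·sin(θ/2), cos(θ/2)]]; θ = 3.556, cos(θ/2) ≈ -0.205724, sin(θ/2) ≈ 0.97861.
With a = amp(|10⟩) = 0.2291 and b = amp(|11⟩) = 0.6791:
new amp(|10⟩) = (-0.205724)·a + (-0.97861i)·b = (-0.04713 - 0.6646i)
new amp(|11⟩) = (-0.97861i)·a + (-0.205724)·b = (-0.1397 - 0.2242i)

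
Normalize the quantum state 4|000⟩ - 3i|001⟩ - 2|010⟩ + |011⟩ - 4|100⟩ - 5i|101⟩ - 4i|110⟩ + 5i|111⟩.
1/√7|000⟩ - 0.2835i|001⟩ - 0.189|010⟩ + 0.09449|011⟩ - 1/√7|100⟩ - 0.4725i|101⟩ - (1/√7)i|110⟩ + 0.4725i|111⟩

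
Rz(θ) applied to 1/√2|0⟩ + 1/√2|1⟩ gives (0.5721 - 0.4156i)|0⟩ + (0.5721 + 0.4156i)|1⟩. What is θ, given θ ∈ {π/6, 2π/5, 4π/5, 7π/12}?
2π/5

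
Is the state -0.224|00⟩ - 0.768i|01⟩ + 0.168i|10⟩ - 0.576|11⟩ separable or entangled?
Separable

Writing the state as a|00⟩ + b|01⟩ + c|10⟩ + d|11⟩, it is a product state iff ad − bc = 0.
Here (a, b, c, d) = (-0.224, -0.768i, 0.168i, -0.576): ad − bc = (-0.224)(-0.576) − (-0.768i)(0.168i) = 0, so the state is separable.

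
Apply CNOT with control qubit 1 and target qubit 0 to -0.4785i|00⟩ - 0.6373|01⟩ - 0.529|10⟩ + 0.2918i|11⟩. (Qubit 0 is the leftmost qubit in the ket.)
-0.4785i|00⟩ + 0.2918i|01⟩ - 0.529|10⟩ - 0.6373|11⟩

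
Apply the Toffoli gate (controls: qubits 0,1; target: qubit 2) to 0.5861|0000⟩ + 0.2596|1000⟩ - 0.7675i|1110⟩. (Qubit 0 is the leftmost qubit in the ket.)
0.5861|0000⟩ + 0.2596|1000⟩ - 0.7675i|1100⟩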